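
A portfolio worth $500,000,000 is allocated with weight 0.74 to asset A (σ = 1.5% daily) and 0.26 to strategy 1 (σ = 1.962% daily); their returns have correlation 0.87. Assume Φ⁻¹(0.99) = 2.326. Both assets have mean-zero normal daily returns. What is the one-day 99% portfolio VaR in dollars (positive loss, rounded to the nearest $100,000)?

$18,300,000

σ_p² = 0.74²·1.5² + 0.26²·1.962² + 2·0.87·0.74·0.26·1.5·1.962 = 2.4776 (%²).
σ_p = √2.4776 = 1.574%.
VaR = 2.326 × 1.574% = 3.661%; on $500,000,000 that is $18,305,000.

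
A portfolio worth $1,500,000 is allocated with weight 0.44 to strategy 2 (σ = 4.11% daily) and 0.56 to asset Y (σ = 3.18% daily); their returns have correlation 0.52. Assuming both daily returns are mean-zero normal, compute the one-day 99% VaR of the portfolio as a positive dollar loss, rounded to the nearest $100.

σ_p² = 0.44²·4.11² + 0.56²·3.18² + 2·0.52·0.44·0.56·4.11·3.18 = 9.7908 (%²).
σ_p = √9.7908 = 3.129%.
At 99%, z = 2.326.
VaR = 2.326 × 3.129% = 7.278%; on $1,500,000 that is $109,170.

$109,200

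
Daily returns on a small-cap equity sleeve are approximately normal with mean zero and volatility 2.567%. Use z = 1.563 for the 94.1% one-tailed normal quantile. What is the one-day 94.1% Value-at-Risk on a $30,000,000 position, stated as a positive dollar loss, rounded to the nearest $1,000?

$1,204,000

VaR = z·σ = 1.563 × 2.567% = 4.012%.
On $30,000,000: 0.04012 × $30,000,000 = $1,203,600.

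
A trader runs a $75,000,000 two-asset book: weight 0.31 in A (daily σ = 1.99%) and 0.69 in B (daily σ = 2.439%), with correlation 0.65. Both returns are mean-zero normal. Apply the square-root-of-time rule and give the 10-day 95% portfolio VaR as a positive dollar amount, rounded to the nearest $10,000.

$8,330,000

σ_p = √(0.31²·1.99² + 0.69²·2.439² + 2·0.65·0.31·0.69·1.99·2.439) = 2.136%.
σ_{10d} = 2.136% × √10 = 6.755%.
z(95%) = 1.645.
VaR = 1.645 × 6.755% = 11.112%; on $75,000,000 that is $8,334,000.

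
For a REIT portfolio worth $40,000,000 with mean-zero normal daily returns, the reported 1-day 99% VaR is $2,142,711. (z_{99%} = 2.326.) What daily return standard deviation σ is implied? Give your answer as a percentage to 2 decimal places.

VaR as a fraction: $2,142,711 / $40,000,000 = 5.357%.
σ = VaR / z = 5.357% / 2.326 = 2.303%.

2.30%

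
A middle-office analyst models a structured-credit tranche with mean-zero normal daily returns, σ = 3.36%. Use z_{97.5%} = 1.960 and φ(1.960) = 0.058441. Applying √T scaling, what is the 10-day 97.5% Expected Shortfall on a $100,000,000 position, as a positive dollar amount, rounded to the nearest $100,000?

σ_{10d} = 3.36% × √10 = 10.625%.
ES multiplier = φ(z)/(1−α) = 0.058441/0.025 = 2.338.
ES = 10.625% × 2.338 = 24.841%; on $100,000,000: $24,841,000.

$24,800,000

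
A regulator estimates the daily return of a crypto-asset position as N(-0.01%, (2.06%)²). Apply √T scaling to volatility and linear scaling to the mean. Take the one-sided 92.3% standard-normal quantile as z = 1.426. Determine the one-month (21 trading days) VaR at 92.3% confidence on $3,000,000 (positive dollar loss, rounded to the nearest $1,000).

$410,000

σ_{21d} = 2.06% × √21 = 9.440%; μ_{21d} = 21 × -0.01% = -0.210%.
VaR = −(-0.210%) + 1.426 × 9.440% = 13.671%.
On $3,000,000: 0.13671 × $3,000,000 = $410,130.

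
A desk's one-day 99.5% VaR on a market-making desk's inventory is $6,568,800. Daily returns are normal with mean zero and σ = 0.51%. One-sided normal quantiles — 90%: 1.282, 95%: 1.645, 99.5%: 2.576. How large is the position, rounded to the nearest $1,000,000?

VaR as a fraction of value: z·σ = 2.576 × 0.51% = 1.31376%.
Position = $6,568,800 / 0.0131376 = $500,000,000.

$500,000,000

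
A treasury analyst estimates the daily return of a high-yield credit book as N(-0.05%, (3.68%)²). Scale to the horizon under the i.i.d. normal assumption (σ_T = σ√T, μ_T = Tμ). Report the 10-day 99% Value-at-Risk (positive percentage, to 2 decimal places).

At 99%, z = 2.326.
σ_{10d} = 3.68% × √10 = 11.637%; μ_{10d} = 10 × -0.05% = -0.500%.
VaR = −(-0.500%) + 2.326 × 11.637% = 27.568%.

27.57%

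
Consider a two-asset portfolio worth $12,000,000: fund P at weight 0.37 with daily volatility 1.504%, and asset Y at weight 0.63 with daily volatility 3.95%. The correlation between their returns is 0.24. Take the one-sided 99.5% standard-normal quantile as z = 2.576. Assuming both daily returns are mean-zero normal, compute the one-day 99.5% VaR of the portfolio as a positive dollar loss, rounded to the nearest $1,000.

$828,000

σ_p² = 0.37²·1.504² + 0.63²·3.95² + 2·0.24·0.37·0.63·1.504·3.95 = 7.1670 (%²).
σ_p = √7.1670 = 2.677%.
VaR = 2.576 × 2.677% = 6.896%; on $12,000,000 that is $827,520.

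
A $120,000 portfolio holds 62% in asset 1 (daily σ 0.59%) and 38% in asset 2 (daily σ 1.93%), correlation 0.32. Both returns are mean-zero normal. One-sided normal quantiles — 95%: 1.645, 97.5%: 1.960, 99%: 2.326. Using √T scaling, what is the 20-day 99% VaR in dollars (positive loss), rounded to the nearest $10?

σ_p = √(0.62²·0.59² + 0.38²·1.93² + 2·0.32·0.62·0.38·0.59·1.93) = 0.918%.
σ_{20d} = 0.918% × √20 = 4.105%.
VaR = 2.326 × 4.105% = 9.548%; on $120,000 that is $11,458.

$11,460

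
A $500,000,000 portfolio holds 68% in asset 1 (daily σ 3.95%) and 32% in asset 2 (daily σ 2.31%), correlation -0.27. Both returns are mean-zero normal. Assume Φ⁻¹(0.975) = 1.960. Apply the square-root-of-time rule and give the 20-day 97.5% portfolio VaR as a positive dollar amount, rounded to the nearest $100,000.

σ_p = √(0.68²·3.95² + 0.32²·2.31² + 2·-0.27·0.68·0.32·3.95·2.31) = 2.586%.
σ_{20d} = 2.586% × √20 = 11.565%.
VaR = 1.960 × 11.565% = 22.667%; on $500,000,000 that is $113,335,000.

$113,300,000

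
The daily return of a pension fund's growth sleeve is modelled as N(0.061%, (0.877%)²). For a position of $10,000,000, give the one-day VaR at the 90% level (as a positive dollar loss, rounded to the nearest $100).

At 90% one-sided, z = 1.282.
VaR = −μ + z·σ = −(0.061%) + 1.282 × 0.877% = 1.063%.
On $10,000,000: 0.01063 × $10,000,000 = $106,300.

$106,300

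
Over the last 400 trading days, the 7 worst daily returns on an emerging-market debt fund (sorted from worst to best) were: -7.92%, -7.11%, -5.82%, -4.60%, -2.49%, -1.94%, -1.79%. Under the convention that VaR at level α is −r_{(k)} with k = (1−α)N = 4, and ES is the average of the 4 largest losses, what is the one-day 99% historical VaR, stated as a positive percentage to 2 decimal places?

k = 4; the 4th lowest return is -4.60%, so VaR = 4.60%.

4.60%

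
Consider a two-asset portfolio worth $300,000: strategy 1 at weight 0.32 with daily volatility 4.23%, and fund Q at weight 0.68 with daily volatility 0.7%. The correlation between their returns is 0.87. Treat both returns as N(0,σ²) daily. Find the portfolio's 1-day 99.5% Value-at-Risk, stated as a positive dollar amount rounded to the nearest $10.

$13,780

σ_p² = 0.32²·4.23² + 0.68²·0.7² + 2·0.87·0.32·0.68·4.23·0.7 = 3.1799 (%²).
σ_p = √3.1799 = 1.783%.
At 99.5%, z = 2.576.
VaR = 2.576 × 1.783% = 4.593%; on $300,000 that is $13,779.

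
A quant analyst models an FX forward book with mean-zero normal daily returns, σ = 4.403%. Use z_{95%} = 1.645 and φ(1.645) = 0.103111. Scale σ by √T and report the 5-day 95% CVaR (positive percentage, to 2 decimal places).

20.30%

σ_{5d} = 4.403% × √5 = 9.845%.
ES multiplier = φ(z)/(1−α) = 0.103111/0.05 = 2.062.
ES = 9.845% × 2.062 = 20.300%.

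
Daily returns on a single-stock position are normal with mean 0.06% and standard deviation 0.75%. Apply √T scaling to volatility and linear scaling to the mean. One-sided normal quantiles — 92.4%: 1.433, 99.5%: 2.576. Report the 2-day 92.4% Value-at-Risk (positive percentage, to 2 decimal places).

1.40%

σ_{2d} = 0.75% × √2 = 1.061%; μ_{2d} = 2 × 0.06% = 0.120%.
VaR = −(0.120%) + 1.433 × 1.061% = 1.400%.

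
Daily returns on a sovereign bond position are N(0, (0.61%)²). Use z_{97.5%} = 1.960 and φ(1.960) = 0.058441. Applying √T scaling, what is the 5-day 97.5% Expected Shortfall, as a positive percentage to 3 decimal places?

σ_{5d} = 0.61% × √5 = 1.364%.
ES multiplier = φ(z)/(1−α) = 0.058441/0.025 = 2.338.
ES = 1.364% × 2.338 = 3.189%.

3.189%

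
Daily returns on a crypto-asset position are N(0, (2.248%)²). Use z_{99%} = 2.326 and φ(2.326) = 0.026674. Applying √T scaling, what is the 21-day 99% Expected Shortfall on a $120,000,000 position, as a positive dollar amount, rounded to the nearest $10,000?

$32,970,000

σ_{21d} = 2.248% × √21 = 10.302%.
ES multiplier = φ(z)/(1−α) = 0.026674/0.01 = 2.667.
ES = 10.302% × 2.667 = 27.475%; on $120,000,000: $32,970,000.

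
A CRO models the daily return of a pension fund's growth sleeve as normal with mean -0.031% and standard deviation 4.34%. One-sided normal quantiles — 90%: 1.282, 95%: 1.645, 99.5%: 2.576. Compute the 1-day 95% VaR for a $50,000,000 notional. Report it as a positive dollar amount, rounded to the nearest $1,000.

VaR = −μ + z·σ = −(-0.031%) + 1.645 × 4.34% = 7.170%.
On $50,000,000: 0.07170 × $50,000,000 = $3,585,000.

$3,585,000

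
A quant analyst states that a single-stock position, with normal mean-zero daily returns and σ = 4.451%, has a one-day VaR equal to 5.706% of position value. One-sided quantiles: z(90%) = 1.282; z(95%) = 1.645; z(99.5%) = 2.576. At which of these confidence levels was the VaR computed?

Implied z = VaR/σ = 5.706 / 4.451 = 1.282.
This matches z(90%) = 1.282.

90%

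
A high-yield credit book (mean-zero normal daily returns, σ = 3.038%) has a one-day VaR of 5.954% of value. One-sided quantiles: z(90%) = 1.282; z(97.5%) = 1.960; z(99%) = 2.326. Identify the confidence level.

97.5%

Implied z = VaR/σ = 5.954 / 3.038 = 1.960.
This matches z(97.5%) = 1.960.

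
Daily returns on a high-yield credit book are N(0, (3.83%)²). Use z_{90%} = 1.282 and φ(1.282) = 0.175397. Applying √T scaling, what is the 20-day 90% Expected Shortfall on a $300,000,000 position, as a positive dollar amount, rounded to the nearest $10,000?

σ_{20d} = 3.83% × √20 = 17.128%.
ES multiplier = φ(z)/(1−α) = 0.175397/0.1 = 1.754.
ES = 17.128% × 1.754 = 30.043%; on $300,000,000: $90,129,000.

$90,130,000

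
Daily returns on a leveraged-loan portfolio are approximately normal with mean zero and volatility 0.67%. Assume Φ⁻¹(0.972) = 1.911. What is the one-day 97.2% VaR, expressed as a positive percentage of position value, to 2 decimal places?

VaR = z·σ = 1.911 × 0.67% = 1.280%.

1.28%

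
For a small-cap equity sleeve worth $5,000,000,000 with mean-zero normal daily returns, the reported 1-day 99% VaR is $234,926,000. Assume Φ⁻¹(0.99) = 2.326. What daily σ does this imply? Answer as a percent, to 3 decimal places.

2.020%

VaR as a fraction: $234,926,000 / $5,000,000,000 = 4.699%.
σ = VaR / z = 4.699% / 2.326 = 2.020%.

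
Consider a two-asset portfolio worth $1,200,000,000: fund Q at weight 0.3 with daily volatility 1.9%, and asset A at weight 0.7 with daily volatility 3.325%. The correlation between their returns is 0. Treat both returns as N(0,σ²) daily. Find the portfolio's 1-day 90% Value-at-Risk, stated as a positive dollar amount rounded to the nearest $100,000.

σ_p² = 0.3²·1.9² + 0.7²·3.325² + 2·0·0.3·0.7·1.9·3.325 = 5.7422 (%²).
σ_p = √5.7422 = 2.396%.
At 90%, z = 1.282.
VaR = 1.282 × 2.396% = 3.072%; on $1,200,000,000 that is $36,864,000.

$36,900,000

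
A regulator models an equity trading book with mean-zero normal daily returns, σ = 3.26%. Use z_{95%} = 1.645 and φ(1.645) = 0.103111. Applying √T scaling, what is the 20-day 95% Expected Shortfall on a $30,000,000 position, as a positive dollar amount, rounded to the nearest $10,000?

$9,020,000

σ_{20d} = 3.26% × √20 = 14.579%.
ES multiplier = φ(z)/(1−α) = 0.103111/0.05 = 2.062.
ES = 14.579% × 2.062 = 30.062%; on $30,000,000: $9,018,600.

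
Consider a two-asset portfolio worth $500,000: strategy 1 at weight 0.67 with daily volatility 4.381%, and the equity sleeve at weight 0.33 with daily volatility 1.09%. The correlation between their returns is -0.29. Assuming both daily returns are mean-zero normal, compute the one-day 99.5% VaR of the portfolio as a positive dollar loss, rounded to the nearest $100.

$36,700

σ_p² = 0.67²·4.381² + 0.33²·1.09² + 2·-0.29·0.67·0.33·4.381·1.09 = 8.1328 (%²).
σ_p = √8.1328 = 2.852%.
At 99.5%, z = 2.576.
VaR = 2.576 × 2.852% = 7.347%; on $500,000 that is $36,735.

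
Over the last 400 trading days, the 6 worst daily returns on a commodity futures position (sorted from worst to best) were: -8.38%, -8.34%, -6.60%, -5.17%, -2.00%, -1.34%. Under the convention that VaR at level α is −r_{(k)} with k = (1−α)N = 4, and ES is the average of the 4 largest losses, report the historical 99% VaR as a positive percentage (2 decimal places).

k = 4; the 4th lowest return is -5.17%, so VaR = 5.17%.

5.17%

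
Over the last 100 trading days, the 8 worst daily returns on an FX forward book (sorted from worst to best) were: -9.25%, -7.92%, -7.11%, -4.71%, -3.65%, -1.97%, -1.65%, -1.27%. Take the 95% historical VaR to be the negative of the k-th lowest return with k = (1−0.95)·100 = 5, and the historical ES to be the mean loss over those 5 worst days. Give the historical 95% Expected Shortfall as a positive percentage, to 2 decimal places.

The 5 worst returns sum to -32.64%.
ES = −(-32.64%) / 5 = 6.528% ≈ 6.53%.

6.53%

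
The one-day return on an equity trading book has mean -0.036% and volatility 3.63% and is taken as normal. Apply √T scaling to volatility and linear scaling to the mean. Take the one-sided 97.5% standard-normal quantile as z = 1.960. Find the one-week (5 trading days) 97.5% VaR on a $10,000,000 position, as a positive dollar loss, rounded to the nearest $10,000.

$1,610,000

σ_{5d} = 3.63% × √5 = 8.117%; μ_{5d} = 5 × -0.036% = -0.180%.
VaR = −(-0.180%) + 1.960 × 8.117% = 16.089%.
On $10,000,000: 0.16089 × $10,000,000 = $1,608,900.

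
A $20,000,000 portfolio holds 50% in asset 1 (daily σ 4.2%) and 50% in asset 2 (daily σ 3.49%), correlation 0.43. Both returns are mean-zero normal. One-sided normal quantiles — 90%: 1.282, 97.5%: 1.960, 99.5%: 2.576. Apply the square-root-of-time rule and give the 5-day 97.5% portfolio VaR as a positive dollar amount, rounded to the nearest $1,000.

$2,855,000

σ_p = √(0.5²·4.2² + 0.5²·3.49² + 2·0.43·0.5·0.5·4.2·3.49) = 3.257%.
σ_{5d} = 3.257% × √5 = 7.283%.
VaR = 1.960 × 7.283% = 14.275%; on $20,000,000 that is $2,855,000.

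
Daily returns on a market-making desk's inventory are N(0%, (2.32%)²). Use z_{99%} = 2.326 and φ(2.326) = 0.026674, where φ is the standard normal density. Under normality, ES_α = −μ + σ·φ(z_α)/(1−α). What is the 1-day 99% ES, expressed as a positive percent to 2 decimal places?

Tail multiplier: φ(z)/(1−α) = 0.026674 / 0.01 = 2.667.
ES = 2.32% × 2.667 = 6.187%.

6.19%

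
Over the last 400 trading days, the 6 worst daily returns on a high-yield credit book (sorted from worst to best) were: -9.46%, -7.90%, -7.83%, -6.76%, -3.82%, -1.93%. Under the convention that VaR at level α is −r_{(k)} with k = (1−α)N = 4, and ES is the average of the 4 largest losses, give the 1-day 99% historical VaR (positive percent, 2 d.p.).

k = 4; the 4th lowest return is -6.76%, so VaR = 6.76%.

6.76%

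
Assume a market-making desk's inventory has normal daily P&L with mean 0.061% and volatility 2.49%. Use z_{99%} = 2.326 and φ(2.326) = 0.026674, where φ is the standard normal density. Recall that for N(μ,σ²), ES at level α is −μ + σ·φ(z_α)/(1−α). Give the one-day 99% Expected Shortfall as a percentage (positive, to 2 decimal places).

Tail multiplier: φ(z)/(1−α) = 0.026674 / 0.01 = 2.667.
ES = −(0.061%) + 2.49% × 2.667 = 6.580%.

6.58%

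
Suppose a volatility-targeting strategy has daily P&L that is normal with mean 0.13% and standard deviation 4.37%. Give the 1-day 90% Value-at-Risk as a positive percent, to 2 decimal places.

At 90% one-sided, z = 1.282.
VaR = −μ + z·σ = −(0.13%) + 1.282 × 4.37% = 5.472%.

5.47%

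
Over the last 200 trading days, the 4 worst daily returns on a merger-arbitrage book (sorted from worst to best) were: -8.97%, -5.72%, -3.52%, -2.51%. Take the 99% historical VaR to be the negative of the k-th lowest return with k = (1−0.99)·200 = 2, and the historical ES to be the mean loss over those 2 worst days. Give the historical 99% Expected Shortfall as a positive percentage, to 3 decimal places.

7.345%

The 2 worst returns sum to -14.69%.
ES = −(-14.69%) / 2 = 7.345%.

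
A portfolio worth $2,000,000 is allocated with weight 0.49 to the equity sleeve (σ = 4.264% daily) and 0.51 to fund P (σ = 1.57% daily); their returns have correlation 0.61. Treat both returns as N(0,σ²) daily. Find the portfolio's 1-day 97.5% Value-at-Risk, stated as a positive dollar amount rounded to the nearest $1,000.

σ_p² = 0.49²·4.264² + 0.51²·1.57² + 2·0.61·0.49·0.51·4.264·1.57 = 7.0475 (%²).
σ_p = √7.0475 = 2.655%.
At 97.5%, z = 1.960.
VaR = 1.960 × 2.655% = 5.204%; on $2,000,000 that is $104,080.

$104,000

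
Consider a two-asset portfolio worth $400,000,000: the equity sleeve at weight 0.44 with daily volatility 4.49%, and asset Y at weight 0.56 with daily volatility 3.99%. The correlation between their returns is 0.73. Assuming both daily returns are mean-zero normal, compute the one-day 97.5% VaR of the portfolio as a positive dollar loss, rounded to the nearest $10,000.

σ_p² = 0.44²·4.49² + 0.56²·3.99² + 2·0.73·0.44·0.56·4.49·3.99 = 15.3404 (%²).
σ_p = √15.3404 = 3.917%.
At 97.5%, z = 1.960.
VaR = 1.960 × 3.917% = 7.677%; on $400,000,000 that is $30,708,000.

$30,710,000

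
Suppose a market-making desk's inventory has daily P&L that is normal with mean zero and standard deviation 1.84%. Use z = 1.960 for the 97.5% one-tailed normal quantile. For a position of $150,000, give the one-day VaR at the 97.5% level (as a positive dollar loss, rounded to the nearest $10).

$5,410

VaR = z·σ = 1.960 × 1.84% = 3.606%.
On $150,000: 0.03606 × $150,000 = $5,409.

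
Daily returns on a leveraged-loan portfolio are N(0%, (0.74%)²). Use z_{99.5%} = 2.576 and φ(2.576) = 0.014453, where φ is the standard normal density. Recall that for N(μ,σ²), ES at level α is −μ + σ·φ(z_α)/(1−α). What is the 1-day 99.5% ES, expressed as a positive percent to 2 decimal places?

Tail multiplier: φ(z)/(1−α) = 0.014453 / 0.005 = 2.891.
ES = 0.74% × 2.891 = 2.139%.

2.14%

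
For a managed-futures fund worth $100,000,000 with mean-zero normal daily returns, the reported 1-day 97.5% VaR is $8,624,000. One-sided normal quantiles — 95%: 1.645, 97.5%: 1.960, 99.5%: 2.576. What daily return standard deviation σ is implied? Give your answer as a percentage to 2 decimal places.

VaR as a fraction: $8,624,000 / $100,000,000 = 8.624%.
σ = VaR / z = 8.624% / 1.960 = 4.400%.

4.40%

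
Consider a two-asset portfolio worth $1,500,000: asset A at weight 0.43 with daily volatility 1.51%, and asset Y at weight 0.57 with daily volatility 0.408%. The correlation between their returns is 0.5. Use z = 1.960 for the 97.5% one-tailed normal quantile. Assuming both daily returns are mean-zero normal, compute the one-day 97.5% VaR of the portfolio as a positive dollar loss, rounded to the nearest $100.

$23,300

σ_p² = 0.43²·1.51² + 0.57²·0.408² + 2·0.5·0.43·0.57·1.51·0.408 = 0.6267 (%²).
σ_p = √0.6267 = 0.792%.
VaR = 1.960 × 0.792% = 1.552%; on $1,500,000 that is $23,280.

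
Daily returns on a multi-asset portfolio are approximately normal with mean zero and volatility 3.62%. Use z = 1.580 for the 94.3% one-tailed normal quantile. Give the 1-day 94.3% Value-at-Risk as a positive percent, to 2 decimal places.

5.72%

VaR = z·σ = 1.580 × 3.62% = 5.720%.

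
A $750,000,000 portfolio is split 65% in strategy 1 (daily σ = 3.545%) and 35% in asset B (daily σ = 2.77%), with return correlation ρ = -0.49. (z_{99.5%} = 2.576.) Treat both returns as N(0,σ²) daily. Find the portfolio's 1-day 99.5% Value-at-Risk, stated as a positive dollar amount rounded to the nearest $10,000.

$38,930,000

σ_p² = 0.65²·3.545² + 0.35²·2.77² + 2·-0.49·0.65·0.35·3.545·2.77 = 4.0602 (%²).
σ_p = √4.0602 = 2.015%.
VaR = 2.576 × 2.015% = 5.191%; on $750,000,000 that is $38,932,500.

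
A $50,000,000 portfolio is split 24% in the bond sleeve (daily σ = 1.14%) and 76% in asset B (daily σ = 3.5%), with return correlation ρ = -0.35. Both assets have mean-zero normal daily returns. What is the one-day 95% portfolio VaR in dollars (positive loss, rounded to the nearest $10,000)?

σ_p² = 0.24²·1.14² + 0.76²·3.5² + 2·-0.35·0.24·0.76·1.14·3.5 = 6.6410 (%²).
σ_p = √6.6410 = 2.577%.
At 95%, z = 1.645.
VaR = 1.645 × 2.577% = 4.239%; on $50,000,000 that is $2,119,500.

$2,120,000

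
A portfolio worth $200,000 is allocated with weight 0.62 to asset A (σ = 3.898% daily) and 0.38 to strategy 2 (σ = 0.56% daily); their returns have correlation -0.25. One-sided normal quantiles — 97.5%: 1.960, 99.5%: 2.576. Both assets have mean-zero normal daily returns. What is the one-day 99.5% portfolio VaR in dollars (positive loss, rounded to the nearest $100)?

σ_p² = 0.62²·3.898² + 0.38²·0.56² + 2·-0.25·0.62·0.38·3.898·0.56 = 5.6289 (%²).
σ_p = √5.6289 = 2.373%.
VaR = 2.576 × 2.373% = 6.113%; on $200,000 that is $12,226.

$12,200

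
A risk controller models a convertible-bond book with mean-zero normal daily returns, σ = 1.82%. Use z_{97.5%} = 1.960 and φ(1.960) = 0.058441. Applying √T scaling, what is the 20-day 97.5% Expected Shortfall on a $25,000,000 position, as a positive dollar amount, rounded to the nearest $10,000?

$4,760,000

σ_{20d} = 1.82% × √20 = 8.139%.
ES multiplier = φ(z)/(1−α) = 0.058441/0.025 = 2.338.
ES = 8.139% × 2.338 = 19.029%; on $25,000,000: $4,757,250.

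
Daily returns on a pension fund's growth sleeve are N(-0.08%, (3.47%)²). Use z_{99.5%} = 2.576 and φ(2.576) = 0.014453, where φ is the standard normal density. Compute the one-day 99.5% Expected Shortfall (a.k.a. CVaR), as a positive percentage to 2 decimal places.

10.11%

Tail multiplier: φ(z)/(1−α) = 0.014453 / 0.005 = 2.891.
ES = −(-0.08%) + 3.47% × 2.891 = 10.112%.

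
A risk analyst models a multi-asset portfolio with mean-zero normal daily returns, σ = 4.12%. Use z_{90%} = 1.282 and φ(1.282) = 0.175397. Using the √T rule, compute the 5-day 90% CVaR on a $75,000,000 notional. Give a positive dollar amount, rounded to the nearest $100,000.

σ_{5d} = 4.12% × √5 = 9.213%.
ES multiplier = φ(z)/(1−α) = 0.175397/0.1 = 1.754.
ES = 9.213% × 1.754 = 16.160%; on $75,000,000: $12,120,000.

$12,100,000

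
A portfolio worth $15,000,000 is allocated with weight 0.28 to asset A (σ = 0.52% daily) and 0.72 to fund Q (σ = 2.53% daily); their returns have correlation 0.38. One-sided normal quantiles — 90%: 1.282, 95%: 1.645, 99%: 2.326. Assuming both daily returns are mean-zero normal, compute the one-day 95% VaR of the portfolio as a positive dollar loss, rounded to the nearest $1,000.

σ_p² = 0.28²·0.52² + 0.72²·2.53² + 2·0.38·0.28·0.72·0.52·2.53 = 3.5410 (%²).
σ_p = √3.5410 = 1.882%.
VaR = 1.645 × 1.882% = 3.096%; on $15,000,000 that is $464,400.

$464,000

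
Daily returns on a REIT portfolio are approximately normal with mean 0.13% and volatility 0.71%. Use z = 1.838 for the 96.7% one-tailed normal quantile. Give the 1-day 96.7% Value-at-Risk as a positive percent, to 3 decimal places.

VaR = −μ + z·σ = −(0.13%) + 1.838 × 0.71% = 1.175%.

1.175%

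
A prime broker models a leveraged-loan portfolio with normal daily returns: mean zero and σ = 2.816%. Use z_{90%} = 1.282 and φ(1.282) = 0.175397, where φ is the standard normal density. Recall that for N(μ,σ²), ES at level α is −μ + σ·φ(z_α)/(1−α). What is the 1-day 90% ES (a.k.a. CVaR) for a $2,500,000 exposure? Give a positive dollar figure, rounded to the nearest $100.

$123,500

Tail multiplier: φ(z)/(1−α) = 0.175397 / 0.1 = 1.754.
ES = 2.816% × 1.754 = 4.939%.
On $2,500,000: 0.04939 × $2,500,000 = $123,475.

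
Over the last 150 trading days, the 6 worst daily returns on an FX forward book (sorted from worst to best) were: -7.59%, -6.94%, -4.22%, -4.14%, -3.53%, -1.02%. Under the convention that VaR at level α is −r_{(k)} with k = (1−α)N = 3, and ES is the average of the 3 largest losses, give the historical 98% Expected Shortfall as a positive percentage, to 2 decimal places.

6.25%

The 3 worst returns sum to -18.75%.
ES = −(-18.75%) / 3 = 6.25%.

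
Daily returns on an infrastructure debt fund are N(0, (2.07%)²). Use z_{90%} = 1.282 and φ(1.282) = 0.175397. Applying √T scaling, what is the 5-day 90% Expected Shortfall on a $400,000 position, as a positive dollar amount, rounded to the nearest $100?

$32,500

σ_{5d} = 2.07% × √5 = 4.629%.
ES multiplier = φ(z)/(1−α) = 0.175397/0.1 = 1.754.
ES = 4.629% × 1.754 = 8.119%; on $400,000: $32,476.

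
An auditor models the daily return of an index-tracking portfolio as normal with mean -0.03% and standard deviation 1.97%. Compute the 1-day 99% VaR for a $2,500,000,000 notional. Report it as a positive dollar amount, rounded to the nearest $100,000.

$115,300,000

At 99% one-sided, z = 2.326.
VaR = −μ + z·σ = −(-0.03%) + 2.326 × 1.97% = 4.612%.
On $2,500,000,000: 0.04612 × $2,500,000,000 = $115,300,000.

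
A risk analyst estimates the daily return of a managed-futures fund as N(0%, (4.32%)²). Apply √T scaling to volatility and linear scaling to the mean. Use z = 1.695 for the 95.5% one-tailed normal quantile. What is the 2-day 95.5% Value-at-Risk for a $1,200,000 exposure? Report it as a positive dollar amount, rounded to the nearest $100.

$124,300

σ_{2d} = 4.32% × √2 = 6.109%.
VaR = 1.695 × 6.109% = 10.355%.
On $1,200,000: 0.10355 × $1,200,000 = $124,260.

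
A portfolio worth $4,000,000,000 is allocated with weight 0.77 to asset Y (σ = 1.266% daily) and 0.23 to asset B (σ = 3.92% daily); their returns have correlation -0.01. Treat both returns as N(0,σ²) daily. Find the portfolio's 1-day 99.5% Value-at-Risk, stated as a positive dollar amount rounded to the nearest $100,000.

$136,100,000

σ_p² = 0.77²·1.266² + 0.23²·3.92² + 2·-0.01·0.77·0.23·1.266·3.92 = 1.7456 (%²).
σ_p = √1.7456 = 1.321%.
At 99.5%, z = 2.576.
VaR = 2.576 × 1.321% = 3.403%; on $4,000,000,000 that is $136,120,000.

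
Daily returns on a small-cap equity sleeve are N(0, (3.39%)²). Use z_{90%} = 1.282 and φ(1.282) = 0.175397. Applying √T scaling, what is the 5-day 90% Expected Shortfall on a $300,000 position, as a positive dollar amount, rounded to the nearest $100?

σ_{5d} = 3.39% × √5 = 7.580%.
ES multiplier = φ(z)/(1−α) = 0.175397/0.1 = 1.754.
ES = 7.580% × 1.754 = 13.295%; on $300,000: $39,885.

$39,900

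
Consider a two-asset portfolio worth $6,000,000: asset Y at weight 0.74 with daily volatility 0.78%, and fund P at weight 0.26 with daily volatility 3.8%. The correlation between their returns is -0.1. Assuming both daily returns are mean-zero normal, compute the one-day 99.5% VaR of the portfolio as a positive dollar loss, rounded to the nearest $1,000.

σ_p² = 0.74²·0.78² + 0.26²·3.8² + 2·-0.1·0.74·0.26·0.78·3.8 = 1.1952 (%²).
σ_p = √1.1952 = 1.093%.
At 99.5%, z = 2.576.
VaR = 2.576 × 1.093% = 2.816%; on $6,000,000 that is $168,960.

$169,000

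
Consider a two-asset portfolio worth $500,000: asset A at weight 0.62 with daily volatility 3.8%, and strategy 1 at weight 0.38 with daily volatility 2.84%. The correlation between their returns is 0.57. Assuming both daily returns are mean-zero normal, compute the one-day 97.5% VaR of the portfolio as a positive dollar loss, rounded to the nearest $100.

σ_p² = 0.62²·3.8² + 0.38²·2.84² + 2·0.57·0.62·0.38·3.8·2.84 = 9.6140 (%²).
σ_p = √9.6140 = 3.101%.
At 97.5%, z = 1.960.
VaR = 1.960 × 3.101% = 6.078%; on $500,000 that is $30,390.

$30,400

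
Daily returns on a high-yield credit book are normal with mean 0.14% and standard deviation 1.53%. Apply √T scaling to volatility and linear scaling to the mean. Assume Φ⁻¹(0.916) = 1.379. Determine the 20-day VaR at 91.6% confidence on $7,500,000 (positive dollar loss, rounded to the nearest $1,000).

σ_{20d} = 1.53% × √20 = 6.842%; μ_{20d} = 20 × 0.14% = 2.800%.
VaR = −(2.800%) + 1.379 × 6.842% = 6.635%.
On $7,500,000: 0.06635 × $7,500,000 = $497,625.

$498,000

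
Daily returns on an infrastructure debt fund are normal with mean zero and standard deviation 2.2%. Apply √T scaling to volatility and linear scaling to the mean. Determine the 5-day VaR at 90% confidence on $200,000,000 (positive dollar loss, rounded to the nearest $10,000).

$12,610,000

At 90%, z = 1.282.
σ_{5d} = 2.2% × √5 = 4.919%.
VaR = 1.282 × 4.919% = 6.306%.
On $200,000,000: 0.06306 × $200,000,000 = $12,612,000.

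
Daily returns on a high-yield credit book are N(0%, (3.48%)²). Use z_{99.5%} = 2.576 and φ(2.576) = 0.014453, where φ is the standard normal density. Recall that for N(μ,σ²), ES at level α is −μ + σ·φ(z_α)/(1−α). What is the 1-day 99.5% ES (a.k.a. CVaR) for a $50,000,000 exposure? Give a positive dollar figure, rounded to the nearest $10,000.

Tail multiplier: φ(z)/(1−α) = 0.014453 / 0.005 = 2.891.
ES = 3.48% × 2.891 = 10.061%.
On $50,000,000: 0.10061 × $50,000,000 = $5,030,500.

$5,030,000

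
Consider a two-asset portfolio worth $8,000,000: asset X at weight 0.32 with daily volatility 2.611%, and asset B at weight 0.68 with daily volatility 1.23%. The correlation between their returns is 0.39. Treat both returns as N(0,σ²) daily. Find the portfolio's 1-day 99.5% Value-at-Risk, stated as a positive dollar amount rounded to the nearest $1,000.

σ_p² = 0.32²·2.611² + 0.68²·1.23² + 2·0.39·0.32·0.68·2.611·1.23 = 1.9427 (%²).
σ_p = √1.9427 = 1.394%.
At 99.5%, z = 2.576.
VaR = 2.576 × 1.394% = 3.591%; on $8,000,000 that is $287,280.

$287,000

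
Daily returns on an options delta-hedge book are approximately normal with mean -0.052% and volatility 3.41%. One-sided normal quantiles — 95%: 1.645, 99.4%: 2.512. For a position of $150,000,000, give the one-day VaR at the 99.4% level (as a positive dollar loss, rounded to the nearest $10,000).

$12,930,000

VaR = −μ + z·σ = −(-0.052%) + 2.512 × 3.41% = 8.618%.
On $150,000,000: 0.08618 × $150,000,000 = $12,927,000.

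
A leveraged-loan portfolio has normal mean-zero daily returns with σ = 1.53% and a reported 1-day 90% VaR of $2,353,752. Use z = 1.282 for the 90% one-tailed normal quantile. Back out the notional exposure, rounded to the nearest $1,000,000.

VaR as a fraction of value: z·σ = 1.282 × 1.53% = 1.96146%.
Position = $2,353,752 / 0.0196146 = $120,000,000.

$120,000,000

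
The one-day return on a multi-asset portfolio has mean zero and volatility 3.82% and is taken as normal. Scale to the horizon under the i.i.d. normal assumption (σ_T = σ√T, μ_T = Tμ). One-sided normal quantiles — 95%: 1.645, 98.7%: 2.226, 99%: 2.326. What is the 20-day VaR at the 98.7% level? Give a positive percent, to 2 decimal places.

σ_{20d} = 3.82% × √20 = 17.084%.
VaR = 2.226 × 17.084% = 38.029%.

38.03%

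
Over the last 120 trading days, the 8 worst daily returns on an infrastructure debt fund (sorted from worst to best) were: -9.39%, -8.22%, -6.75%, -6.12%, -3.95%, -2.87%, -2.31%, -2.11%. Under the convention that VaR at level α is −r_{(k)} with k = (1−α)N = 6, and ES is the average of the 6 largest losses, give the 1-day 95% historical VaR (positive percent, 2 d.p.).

2.87%

k = 6; the 6th lowest return is -2.87%, so VaR = 2.87%.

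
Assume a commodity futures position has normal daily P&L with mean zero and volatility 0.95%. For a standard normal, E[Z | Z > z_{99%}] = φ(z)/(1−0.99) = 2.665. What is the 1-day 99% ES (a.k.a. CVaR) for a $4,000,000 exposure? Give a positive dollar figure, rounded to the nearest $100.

ES = 0.95% × 2.665 = 2.532%.
On $4,000,000: 0.02532 × $4,000,000 = $101,280.

$101,300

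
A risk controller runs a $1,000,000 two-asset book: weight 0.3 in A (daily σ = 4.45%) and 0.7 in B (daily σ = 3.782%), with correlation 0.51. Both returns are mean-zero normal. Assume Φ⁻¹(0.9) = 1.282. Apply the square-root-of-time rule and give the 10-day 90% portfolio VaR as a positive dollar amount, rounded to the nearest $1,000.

$143,000

σ_p = √(0.3²·4.45² + 0.7²·3.782² + 2·0.51·0.3·0.7·4.45·3.782) = 3.521%.
σ_{10d} = 3.521% × √10 = 11.134%.
VaR = 1.282 × 11.134% = 14.274%; on $1,000,000 that is $142,740.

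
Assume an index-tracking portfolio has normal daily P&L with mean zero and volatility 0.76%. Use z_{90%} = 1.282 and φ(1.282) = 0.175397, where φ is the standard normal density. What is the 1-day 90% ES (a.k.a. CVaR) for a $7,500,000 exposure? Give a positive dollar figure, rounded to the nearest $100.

$100,000

Tail multiplier: φ(z)/(1−α) = 0.175397 / 0.1 = 1.754.
ES = 0.76% × 1.754 = 1.333%.
On $7,500,000: 0.01333 × $7,500,000 = $99,975.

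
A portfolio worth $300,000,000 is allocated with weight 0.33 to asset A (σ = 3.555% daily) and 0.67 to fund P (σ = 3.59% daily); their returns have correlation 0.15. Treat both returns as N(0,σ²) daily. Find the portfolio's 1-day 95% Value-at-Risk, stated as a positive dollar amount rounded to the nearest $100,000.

σ_p² = 0.33²·3.555² + 0.67²·3.59² + 2·0.15·0.33·0.67·3.555·3.59 = 8.0083 (%²).
σ_p = √8.0083 = 2.830%.
At 95%, z = 1.645.
VaR = 1.645 × 2.830% = 4.655%; on $300,000,000 that is $13,965,000.

$14,000,000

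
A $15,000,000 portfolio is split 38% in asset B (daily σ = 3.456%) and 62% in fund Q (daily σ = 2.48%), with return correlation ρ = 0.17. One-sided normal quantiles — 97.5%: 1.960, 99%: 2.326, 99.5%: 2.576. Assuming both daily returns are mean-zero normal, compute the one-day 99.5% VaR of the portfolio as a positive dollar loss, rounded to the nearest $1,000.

$844,000

σ_p² = 0.38²·3.456² + 0.62²·2.48² + 2·0.17·0.38·0.62·3.456·2.48 = 4.7755 (%²).
σ_p = √4.7755 = 2.185%.
VaR = 2.576 × 2.185% = 5.629%; on $15,000,000 that is $844,350.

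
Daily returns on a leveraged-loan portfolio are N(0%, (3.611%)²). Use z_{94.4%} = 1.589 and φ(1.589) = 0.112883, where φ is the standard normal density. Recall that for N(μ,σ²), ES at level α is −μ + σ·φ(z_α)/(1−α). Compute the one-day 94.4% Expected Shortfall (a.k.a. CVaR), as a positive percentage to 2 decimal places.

7.28%

Tail multiplier: φ(z)/(1−α) = 0.112883 / 0.056 = 2.016.
ES = 3.611% × 2.016 = 7.280%.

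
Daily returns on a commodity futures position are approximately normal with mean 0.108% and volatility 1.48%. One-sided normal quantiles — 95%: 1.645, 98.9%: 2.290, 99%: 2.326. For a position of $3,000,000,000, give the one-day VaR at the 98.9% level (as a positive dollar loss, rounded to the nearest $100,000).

$98,400,000

VaR = −μ + z·σ = −(0.108%) + 2.290 × 1.48% = 3.281%.
On $3,000,000,000: 0.03281 × $3,000,000,000 = $98,430,000.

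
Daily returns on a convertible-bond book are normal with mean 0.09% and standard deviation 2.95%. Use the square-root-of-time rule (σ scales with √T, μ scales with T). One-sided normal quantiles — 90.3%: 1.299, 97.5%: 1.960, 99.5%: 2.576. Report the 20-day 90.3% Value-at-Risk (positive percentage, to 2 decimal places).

15.34%

σ_{20d} = 2.95% × √20 = 13.193%; μ_{20d} = 20 × 0.09% = 1.800%.
VaR = −(1.800%) + 1.299 × 13.193% = 15.338%.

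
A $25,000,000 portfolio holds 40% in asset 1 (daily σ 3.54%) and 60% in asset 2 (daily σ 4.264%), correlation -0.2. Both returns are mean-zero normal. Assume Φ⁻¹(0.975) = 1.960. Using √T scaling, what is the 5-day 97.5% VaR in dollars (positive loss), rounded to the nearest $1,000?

$2,920,000

σ_p = √(0.4²·3.54² + 0.6²·4.264² + 2·-0.2·0.4·0.6·3.54·4.264) = 2.665%.
σ_{5d} = 2.665% × √5 = 5.959%.
VaR = 1.960 × 5.959% = 11.680%; on $25,000,000 that is $2,920,000.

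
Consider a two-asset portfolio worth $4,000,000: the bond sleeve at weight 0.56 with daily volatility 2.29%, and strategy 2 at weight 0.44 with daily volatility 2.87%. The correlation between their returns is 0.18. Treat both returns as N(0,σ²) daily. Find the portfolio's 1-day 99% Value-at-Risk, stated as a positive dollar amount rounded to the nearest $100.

σ_p² = 0.56²·2.29² + 0.44²·2.87² + 2·0.18·0.56·0.44·2.29·2.87 = 3.8222 (%²).
σ_p = √3.8222 = 1.955%.
At 99%, z = 2.326.
VaR = 2.326 × 1.955% = 4.547%; on $4,000,000 that is $181,880.

$181,900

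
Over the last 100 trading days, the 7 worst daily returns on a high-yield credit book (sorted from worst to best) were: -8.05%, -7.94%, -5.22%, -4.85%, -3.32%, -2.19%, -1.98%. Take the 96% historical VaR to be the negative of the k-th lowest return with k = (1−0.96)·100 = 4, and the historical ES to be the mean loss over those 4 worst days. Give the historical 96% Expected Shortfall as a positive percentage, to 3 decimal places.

The 4 worst returns sum to -26.06%.
ES = −(-26.06%) / 4 = 6.515%.

6.515%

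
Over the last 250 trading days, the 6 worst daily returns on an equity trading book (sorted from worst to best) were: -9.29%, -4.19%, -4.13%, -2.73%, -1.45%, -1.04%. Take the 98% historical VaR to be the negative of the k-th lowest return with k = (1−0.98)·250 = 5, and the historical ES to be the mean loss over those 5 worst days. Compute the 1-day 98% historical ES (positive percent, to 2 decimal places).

4.36%

The 5 worst returns sum to -21.79%.
ES = −(-21.79%) / 5 = 4.358% ≈ 4.36%.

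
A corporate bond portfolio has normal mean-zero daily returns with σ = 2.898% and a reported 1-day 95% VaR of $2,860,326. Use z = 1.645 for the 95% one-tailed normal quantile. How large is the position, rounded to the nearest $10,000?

VaR as a fraction of value: z·σ = 1.645 × 2.898% = 4.76721%.
Position = $2,860,326 / 0.0476721 = $60,000,000.

$60,000,000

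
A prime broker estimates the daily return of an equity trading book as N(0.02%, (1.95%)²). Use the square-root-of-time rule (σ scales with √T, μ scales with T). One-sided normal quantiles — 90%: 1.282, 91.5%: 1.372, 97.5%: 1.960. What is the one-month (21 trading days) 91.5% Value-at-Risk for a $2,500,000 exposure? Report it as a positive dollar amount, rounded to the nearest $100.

$296,000

σ_{21d} = 1.95% × √21 = 8.936%; μ_{21d} = 21 × 0.02% = 0.420%.
VaR = −(0.420%) + 1.372 × 8.936% = 11.840%.
On $2,500,000: 0.11840 × $2,500,000 = $296,000.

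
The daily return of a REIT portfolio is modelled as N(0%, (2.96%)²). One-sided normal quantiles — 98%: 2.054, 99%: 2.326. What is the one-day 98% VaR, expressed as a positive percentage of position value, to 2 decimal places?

VaR = z·σ = 2.054 × 2.96% = 6.080%.

6.08%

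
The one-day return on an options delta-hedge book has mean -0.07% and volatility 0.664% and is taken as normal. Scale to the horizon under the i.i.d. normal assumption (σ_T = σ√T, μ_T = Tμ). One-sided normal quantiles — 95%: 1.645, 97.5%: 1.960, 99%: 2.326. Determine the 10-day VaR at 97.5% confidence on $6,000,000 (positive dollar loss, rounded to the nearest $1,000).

$289,000

σ_{10d} = 0.664% × √10 = 2.100%; μ_{10d} = 10 × -0.07% = -0.700%.
VaR = −(-0.700%) + 1.960 × 2.100% = 4.816%.
On $6,000,000: 0.04816 × $6,000,000 = $288,960.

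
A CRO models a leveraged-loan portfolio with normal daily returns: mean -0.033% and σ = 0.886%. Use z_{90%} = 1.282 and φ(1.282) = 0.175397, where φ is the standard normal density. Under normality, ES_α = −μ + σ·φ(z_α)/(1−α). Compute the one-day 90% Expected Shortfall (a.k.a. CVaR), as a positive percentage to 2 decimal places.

1.59%

Tail multiplier: φ(z)/(1−α) = 0.175397 / 0.1 = 1.754.
ES = −(-0.033%) + 0.886% × 1.754 = 1.587%.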